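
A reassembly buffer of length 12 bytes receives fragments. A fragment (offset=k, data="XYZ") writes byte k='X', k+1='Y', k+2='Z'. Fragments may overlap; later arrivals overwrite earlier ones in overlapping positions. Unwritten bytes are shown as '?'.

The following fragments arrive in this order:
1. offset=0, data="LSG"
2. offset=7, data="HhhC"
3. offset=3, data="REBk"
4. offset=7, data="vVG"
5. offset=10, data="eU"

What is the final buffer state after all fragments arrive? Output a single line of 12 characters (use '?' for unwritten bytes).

Fragment 1: offset=0 data="LSG" -> buffer=LSG?????????
Fragment 2: offset=7 data="HhhC" -> buffer=LSG????HhhC?
Fragment 3: offset=3 data="REBk" -> buffer=LSGREBkHhhC?
Fragment 4: offset=7 data="vVG" -> buffer=LSGREBkvVGC?
Fragment 5: offset=10 data="eU" -> buffer=LSGREBkvVGeU

Answer: LSGREBkvVGeU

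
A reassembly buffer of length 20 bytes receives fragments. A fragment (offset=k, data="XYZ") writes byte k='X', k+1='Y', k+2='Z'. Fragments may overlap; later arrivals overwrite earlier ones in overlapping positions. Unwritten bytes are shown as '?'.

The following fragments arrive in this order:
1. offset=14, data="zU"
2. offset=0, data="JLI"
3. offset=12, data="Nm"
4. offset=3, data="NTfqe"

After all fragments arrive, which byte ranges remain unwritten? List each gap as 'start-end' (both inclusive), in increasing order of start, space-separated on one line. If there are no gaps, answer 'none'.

Answer: 8-11 16-19

Derivation:
Fragment 1: offset=14 len=2
Fragment 2: offset=0 len=3
Fragment 3: offset=12 len=2
Fragment 4: offset=3 len=5
Gaps: 8-11 16-19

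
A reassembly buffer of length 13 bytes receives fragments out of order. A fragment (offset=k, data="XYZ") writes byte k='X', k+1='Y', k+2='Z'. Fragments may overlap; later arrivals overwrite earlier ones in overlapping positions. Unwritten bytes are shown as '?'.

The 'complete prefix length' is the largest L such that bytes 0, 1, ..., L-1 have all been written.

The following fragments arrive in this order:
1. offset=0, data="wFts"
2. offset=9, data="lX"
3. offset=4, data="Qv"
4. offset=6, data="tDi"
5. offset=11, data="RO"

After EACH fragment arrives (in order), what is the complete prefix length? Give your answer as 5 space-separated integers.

Fragment 1: offset=0 data="wFts" -> buffer=wFts????????? -> prefix_len=4
Fragment 2: offset=9 data="lX" -> buffer=wFts?????lX?? -> prefix_len=4
Fragment 3: offset=4 data="Qv" -> buffer=wFtsQv???lX?? -> prefix_len=6
Fragment 4: offset=6 data="tDi" -> buffer=wFtsQvtDilX?? -> prefix_len=11
Fragment 5: offset=11 data="RO" -> buffer=wFtsQvtDilXRO -> prefix_len=13

Answer: 4 4 6 11 13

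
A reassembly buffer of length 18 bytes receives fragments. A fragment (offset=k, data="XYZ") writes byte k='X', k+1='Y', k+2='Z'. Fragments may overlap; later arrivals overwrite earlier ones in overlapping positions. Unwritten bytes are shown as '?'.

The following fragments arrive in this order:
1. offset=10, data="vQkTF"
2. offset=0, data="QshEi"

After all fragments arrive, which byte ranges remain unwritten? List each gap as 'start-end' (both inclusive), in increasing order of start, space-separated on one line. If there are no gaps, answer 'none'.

Fragment 1: offset=10 len=5
Fragment 2: offset=0 len=5
Gaps: 5-9 15-17

Answer: 5-9 15-17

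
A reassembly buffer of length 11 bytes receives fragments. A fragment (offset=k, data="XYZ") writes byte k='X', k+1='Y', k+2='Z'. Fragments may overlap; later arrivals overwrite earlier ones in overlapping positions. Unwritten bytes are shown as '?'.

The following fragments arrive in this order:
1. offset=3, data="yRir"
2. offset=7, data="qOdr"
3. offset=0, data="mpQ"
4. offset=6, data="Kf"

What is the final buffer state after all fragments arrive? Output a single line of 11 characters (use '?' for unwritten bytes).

Fragment 1: offset=3 data="yRir" -> buffer=???yRir????
Fragment 2: offset=7 data="qOdr" -> buffer=???yRirqOdr
Fragment 3: offset=0 data="mpQ" -> buffer=mpQyRirqOdr
Fragment 4: offset=6 data="Kf" -> buffer=mpQyRiKfOdr

Answer: mpQyRiKfOdr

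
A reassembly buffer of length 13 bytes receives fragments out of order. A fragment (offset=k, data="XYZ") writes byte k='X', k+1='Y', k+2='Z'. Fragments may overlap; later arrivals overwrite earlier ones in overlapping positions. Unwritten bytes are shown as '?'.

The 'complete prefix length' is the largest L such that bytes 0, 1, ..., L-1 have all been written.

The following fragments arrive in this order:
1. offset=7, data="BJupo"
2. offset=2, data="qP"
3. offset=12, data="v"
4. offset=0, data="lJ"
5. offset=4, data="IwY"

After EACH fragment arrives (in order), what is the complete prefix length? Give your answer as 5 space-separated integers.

Answer: 0 0 0 4 13

Derivation:
Fragment 1: offset=7 data="BJupo" -> buffer=???????BJupo? -> prefix_len=0
Fragment 2: offset=2 data="qP" -> buffer=??qP???BJupo? -> prefix_len=0
Fragment 3: offset=12 data="v" -> buffer=??qP???BJupov -> prefix_len=0
Fragment 4: offset=0 data="lJ" -> buffer=lJqP???BJupov -> prefix_len=4
Fragment 5: offset=4 data="IwY" -> buffer=lJqPIwYBJupov -> prefix_len=13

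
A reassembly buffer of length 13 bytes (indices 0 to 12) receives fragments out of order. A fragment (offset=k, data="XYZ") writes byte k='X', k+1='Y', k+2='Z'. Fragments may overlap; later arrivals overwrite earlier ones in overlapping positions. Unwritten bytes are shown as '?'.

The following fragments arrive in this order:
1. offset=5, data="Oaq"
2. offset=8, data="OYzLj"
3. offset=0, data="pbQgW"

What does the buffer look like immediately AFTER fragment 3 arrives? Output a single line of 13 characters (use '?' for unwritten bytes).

Fragment 1: offset=5 data="Oaq" -> buffer=?????Oaq?????
Fragment 2: offset=8 data="OYzLj" -> buffer=?????OaqOYzLj
Fragment 3: offset=0 data="pbQgW" -> buffer=pbQgWOaqOYzLj

Answer: pbQgWOaqOYzLj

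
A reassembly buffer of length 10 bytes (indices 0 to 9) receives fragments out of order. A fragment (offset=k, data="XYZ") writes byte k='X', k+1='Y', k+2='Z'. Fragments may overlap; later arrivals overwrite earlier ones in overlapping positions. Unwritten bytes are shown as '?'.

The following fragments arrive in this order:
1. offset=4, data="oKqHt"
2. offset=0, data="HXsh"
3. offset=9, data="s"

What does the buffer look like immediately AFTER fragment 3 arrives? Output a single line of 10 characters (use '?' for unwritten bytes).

Fragment 1: offset=4 data="oKqHt" -> buffer=????oKqHt?
Fragment 2: offset=0 data="HXsh" -> buffer=HXshoKqHt?
Fragment 3: offset=9 data="s" -> buffer=HXshoKqHts

Answer: HXshoKqHts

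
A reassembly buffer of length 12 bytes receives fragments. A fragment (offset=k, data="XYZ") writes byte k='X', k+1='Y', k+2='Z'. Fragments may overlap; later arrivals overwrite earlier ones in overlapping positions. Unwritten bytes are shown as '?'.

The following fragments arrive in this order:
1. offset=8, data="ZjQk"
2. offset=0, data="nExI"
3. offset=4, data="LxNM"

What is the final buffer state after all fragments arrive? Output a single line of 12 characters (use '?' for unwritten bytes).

Fragment 1: offset=8 data="ZjQk" -> buffer=????????ZjQk
Fragment 2: offset=0 data="nExI" -> buffer=nExI????ZjQk
Fragment 3: offset=4 data="LxNM" -> buffer=nExILxNMZjQk

Answer: nExILxNMZjQk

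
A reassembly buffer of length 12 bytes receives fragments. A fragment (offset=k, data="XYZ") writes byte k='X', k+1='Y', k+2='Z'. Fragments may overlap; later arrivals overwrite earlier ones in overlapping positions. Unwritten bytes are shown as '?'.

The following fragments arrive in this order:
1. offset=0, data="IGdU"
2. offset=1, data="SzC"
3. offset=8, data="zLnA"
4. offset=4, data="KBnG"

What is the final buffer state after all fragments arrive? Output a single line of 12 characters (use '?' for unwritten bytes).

Fragment 1: offset=0 data="IGdU" -> buffer=IGdU????????
Fragment 2: offset=1 data="SzC" -> buffer=ISzC????????
Fragment 3: offset=8 data="zLnA" -> buffer=ISzC????zLnA
Fragment 4: offset=4 data="KBnG" -> buffer=ISzCKBnGzLnA

Answer: ISzCKBnGzLnA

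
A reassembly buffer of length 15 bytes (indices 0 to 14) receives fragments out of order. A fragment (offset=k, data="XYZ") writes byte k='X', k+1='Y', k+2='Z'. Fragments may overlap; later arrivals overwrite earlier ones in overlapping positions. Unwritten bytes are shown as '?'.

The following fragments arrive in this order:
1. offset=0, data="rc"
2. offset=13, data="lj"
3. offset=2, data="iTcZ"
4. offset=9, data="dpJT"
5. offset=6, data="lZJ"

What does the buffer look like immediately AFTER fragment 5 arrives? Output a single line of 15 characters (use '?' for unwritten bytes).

Fragment 1: offset=0 data="rc" -> buffer=rc?????????????
Fragment 2: offset=13 data="lj" -> buffer=rc???????????lj
Fragment 3: offset=2 data="iTcZ" -> buffer=rciTcZ???????lj
Fragment 4: offset=9 data="dpJT" -> buffer=rciTcZ???dpJTlj
Fragment 5: offset=6 data="lZJ" -> buffer=rciTcZlZJdpJTlj

Answer: rciTcZlZJdpJTlj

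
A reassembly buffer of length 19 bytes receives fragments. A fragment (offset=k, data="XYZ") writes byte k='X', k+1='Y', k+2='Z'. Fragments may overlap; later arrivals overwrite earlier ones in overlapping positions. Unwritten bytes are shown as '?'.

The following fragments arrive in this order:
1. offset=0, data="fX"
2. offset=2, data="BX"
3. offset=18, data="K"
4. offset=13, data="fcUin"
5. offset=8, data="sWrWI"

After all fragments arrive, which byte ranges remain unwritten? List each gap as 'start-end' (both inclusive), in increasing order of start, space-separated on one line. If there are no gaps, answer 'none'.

Fragment 1: offset=0 len=2
Fragment 2: offset=2 len=2
Fragment 3: offset=18 len=1
Fragment 4: offset=13 len=5
Fragment 5: offset=8 len=5
Gaps: 4-7

Answer: 4-7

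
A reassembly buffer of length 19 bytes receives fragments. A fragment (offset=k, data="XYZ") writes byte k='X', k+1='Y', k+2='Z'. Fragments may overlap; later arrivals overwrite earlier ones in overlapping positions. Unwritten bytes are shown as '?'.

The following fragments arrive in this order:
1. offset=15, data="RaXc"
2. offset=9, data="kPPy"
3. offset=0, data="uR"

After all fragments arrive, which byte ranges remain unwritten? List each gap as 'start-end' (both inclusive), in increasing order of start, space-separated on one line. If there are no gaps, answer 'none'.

Answer: 2-8 13-14

Derivation:
Fragment 1: offset=15 len=4
Fragment 2: offset=9 len=4
Fragment 3: offset=0 len=2
Gaps: 2-8 13-14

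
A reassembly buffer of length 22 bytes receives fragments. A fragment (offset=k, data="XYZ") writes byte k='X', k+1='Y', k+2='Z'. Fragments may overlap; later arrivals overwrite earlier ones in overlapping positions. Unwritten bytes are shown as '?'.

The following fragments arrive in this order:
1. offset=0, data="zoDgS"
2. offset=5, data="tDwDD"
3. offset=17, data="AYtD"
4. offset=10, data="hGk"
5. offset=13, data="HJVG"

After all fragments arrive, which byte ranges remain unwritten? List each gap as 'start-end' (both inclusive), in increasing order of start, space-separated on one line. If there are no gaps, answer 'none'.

Answer: 21-21

Derivation:
Fragment 1: offset=0 len=5
Fragment 2: offset=5 len=5
Fragment 3: offset=17 len=4
Fragment 4: offset=10 len=3
Fragment 5: offset=13 len=4
Gaps: 21-21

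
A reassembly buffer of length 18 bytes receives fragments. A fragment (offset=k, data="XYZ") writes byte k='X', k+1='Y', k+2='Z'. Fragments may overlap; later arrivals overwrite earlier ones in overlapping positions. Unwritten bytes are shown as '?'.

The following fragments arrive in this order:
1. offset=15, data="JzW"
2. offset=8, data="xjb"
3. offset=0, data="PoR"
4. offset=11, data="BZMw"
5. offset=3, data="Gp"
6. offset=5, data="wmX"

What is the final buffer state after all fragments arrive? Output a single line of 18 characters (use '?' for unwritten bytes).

Fragment 1: offset=15 data="JzW" -> buffer=???????????????JzW
Fragment 2: offset=8 data="xjb" -> buffer=????????xjb????JzW
Fragment 3: offset=0 data="PoR" -> buffer=PoR?????xjb????JzW
Fragment 4: offset=11 data="BZMw" -> buffer=PoR?????xjbBZMwJzW
Fragment 5: offset=3 data="Gp" -> buffer=PoRGp???xjbBZMwJzW
Fragment 6: offset=5 data="wmX" -> buffer=PoRGpwmXxjbBZMwJzW

Answer: PoRGpwmXxjbBZMwJzW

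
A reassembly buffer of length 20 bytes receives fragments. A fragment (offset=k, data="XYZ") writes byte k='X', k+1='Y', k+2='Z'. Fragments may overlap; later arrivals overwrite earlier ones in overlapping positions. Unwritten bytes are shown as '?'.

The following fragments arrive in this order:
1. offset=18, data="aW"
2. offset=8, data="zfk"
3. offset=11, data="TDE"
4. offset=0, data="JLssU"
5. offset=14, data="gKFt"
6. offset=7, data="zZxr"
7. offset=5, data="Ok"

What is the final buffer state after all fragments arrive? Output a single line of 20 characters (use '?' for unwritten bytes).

Fragment 1: offset=18 data="aW" -> buffer=??????????????????aW
Fragment 2: offset=8 data="zfk" -> buffer=????????zfk???????aW
Fragment 3: offset=11 data="TDE" -> buffer=????????zfkTDE????aW
Fragment 4: offset=0 data="JLssU" -> buffer=JLssU???zfkTDE????aW
Fragment 5: offset=14 data="gKFt" -> buffer=JLssU???zfkTDEgKFtaW
Fragment 6: offset=7 data="zZxr" -> buffer=JLssU??zZxrTDEgKFtaW
Fragment 7: offset=5 data="Ok" -> buffer=JLssUOkzZxrTDEgKFtaW

Answer: JLssUOkzZxrTDEgKFtaW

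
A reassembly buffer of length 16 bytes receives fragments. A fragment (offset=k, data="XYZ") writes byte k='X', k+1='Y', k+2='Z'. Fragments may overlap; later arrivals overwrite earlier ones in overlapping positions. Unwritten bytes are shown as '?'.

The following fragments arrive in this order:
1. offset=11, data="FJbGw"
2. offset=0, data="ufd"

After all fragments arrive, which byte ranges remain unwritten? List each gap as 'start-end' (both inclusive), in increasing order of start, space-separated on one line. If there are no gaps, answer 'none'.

Answer: 3-10

Derivation:
Fragment 1: offset=11 len=5
Fragment 2: offset=0 len=3
Gaps: 3-10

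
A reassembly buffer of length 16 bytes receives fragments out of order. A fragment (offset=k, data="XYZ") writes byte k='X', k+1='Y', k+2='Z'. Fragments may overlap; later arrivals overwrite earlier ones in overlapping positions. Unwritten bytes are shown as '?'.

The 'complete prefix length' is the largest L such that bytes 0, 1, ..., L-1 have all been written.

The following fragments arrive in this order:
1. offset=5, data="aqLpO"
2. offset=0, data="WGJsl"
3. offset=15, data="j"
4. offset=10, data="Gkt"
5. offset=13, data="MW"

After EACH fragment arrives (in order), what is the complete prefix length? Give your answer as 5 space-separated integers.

Fragment 1: offset=5 data="aqLpO" -> buffer=?????aqLpO?????? -> prefix_len=0
Fragment 2: offset=0 data="WGJsl" -> buffer=WGJslaqLpO?????? -> prefix_len=10
Fragment 3: offset=15 data="j" -> buffer=WGJslaqLpO?????j -> prefix_len=10
Fragment 4: offset=10 data="Gkt" -> buffer=WGJslaqLpOGkt??j -> prefix_len=13
Fragment 5: offset=13 data="MW" -> buffer=WGJslaqLpOGktMWj -> prefix_len=16

Answer: 0 10 10 13 16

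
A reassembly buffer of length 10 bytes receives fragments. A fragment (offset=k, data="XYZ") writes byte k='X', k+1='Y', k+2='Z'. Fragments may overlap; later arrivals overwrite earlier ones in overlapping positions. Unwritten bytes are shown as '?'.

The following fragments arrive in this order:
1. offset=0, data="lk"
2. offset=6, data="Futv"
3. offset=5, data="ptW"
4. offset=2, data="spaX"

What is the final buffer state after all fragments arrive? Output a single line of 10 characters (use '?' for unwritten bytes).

Answer: lkspaXtWtv

Derivation:
Fragment 1: offset=0 data="lk" -> buffer=lk????????
Fragment 2: offset=6 data="Futv" -> buffer=lk????Futv
Fragment 3: offset=5 data="ptW" -> buffer=lk???ptWtv
Fragment 4: offset=2 data="spaX" -> buffer=lkspaXtWtv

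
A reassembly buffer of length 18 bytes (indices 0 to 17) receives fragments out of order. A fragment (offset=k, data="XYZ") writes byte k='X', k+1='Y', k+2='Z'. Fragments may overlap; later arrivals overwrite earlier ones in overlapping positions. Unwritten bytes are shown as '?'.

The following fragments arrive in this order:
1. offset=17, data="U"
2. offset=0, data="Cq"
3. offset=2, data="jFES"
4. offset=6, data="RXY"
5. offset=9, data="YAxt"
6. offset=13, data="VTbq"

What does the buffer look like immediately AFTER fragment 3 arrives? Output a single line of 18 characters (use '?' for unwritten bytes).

Answer: CqjFES???????????U

Derivation:
Fragment 1: offset=17 data="U" -> buffer=?????????????????U
Fragment 2: offset=0 data="Cq" -> buffer=Cq???????????????U
Fragment 3: offset=2 data="jFES" -> buffer=CqjFES???????????U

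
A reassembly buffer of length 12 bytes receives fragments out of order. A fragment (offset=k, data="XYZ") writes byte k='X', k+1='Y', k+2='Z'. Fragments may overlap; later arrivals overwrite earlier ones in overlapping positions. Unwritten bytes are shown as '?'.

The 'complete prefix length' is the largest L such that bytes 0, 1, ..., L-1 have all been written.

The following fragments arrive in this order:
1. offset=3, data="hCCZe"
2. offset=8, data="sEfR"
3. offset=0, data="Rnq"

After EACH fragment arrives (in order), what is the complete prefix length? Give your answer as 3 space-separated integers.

Fragment 1: offset=3 data="hCCZe" -> buffer=???hCCZe???? -> prefix_len=0
Fragment 2: offset=8 data="sEfR" -> buffer=???hCCZesEfR -> prefix_len=0
Fragment 3: offset=0 data="Rnq" -> buffer=RnqhCCZesEfR -> prefix_len=12

Answer: 0 0 12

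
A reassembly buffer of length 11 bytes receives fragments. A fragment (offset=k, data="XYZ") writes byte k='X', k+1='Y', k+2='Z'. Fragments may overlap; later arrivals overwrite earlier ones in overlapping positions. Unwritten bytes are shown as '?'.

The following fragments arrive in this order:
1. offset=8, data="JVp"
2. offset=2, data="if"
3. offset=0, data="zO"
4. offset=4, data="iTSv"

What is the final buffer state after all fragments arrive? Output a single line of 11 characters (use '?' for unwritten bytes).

Answer: zOifiTSvJVp

Derivation:
Fragment 1: offset=8 data="JVp" -> buffer=????????JVp
Fragment 2: offset=2 data="if" -> buffer=??if????JVp
Fragment 3: offset=0 data="zO" -> buffer=zOif????JVp
Fragment 4: offset=4 data="iTSv" -> buffer=zOifiTSvJVp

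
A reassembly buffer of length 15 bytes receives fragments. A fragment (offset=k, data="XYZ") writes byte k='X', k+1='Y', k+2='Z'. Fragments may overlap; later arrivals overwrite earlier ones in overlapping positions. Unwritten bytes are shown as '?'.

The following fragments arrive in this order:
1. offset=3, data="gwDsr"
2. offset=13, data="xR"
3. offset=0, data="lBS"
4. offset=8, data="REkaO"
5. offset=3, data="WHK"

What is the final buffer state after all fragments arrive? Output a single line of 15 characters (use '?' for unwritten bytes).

Fragment 1: offset=3 data="gwDsr" -> buffer=???gwDsr???????
Fragment 2: offset=13 data="xR" -> buffer=???gwDsr?????xR
Fragment 3: offset=0 data="lBS" -> buffer=lBSgwDsr?????xR
Fragment 4: offset=8 data="REkaO" -> buffer=lBSgwDsrREkaOxR
Fragment 5: offset=3 data="WHK" -> buffer=lBSWHKsrREkaOxR

Answer: lBSWHKsrREkaOxR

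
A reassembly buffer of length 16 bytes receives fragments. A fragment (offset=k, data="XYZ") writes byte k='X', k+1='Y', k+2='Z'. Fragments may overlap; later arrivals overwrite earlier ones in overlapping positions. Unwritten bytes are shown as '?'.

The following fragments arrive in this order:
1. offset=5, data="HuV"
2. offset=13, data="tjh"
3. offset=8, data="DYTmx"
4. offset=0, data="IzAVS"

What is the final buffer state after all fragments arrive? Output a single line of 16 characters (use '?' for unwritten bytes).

Fragment 1: offset=5 data="HuV" -> buffer=?????HuV????????
Fragment 2: offset=13 data="tjh" -> buffer=?????HuV?????tjh
Fragment 3: offset=8 data="DYTmx" -> buffer=?????HuVDYTmxtjh
Fragment 4: offset=0 data="IzAVS" -> buffer=IzAVSHuVDYTmxtjh

Answer: IzAVSHuVDYTmxtjh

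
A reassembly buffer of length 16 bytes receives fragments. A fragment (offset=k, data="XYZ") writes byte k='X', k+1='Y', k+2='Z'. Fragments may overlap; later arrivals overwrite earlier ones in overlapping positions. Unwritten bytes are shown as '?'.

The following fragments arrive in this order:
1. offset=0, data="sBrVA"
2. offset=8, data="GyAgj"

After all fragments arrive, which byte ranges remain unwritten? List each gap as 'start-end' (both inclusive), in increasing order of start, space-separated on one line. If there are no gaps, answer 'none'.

Answer: 5-7 13-15

Derivation:
Fragment 1: offset=0 len=5
Fragment 2: offset=8 len=5
Gaps: 5-7 13-15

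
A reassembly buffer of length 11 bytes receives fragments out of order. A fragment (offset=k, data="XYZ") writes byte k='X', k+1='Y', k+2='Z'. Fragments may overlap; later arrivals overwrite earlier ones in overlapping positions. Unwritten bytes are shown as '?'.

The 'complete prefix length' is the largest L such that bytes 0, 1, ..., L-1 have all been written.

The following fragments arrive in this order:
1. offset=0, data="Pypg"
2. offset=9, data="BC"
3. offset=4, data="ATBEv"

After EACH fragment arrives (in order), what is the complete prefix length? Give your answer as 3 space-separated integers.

Answer: 4 4 11

Derivation:
Fragment 1: offset=0 data="Pypg" -> buffer=Pypg??????? -> prefix_len=4
Fragment 2: offset=9 data="BC" -> buffer=Pypg?????BC -> prefix_len=4
Fragment 3: offset=4 data="ATBEv" -> buffer=PypgATBEvBC -> prefix_len=11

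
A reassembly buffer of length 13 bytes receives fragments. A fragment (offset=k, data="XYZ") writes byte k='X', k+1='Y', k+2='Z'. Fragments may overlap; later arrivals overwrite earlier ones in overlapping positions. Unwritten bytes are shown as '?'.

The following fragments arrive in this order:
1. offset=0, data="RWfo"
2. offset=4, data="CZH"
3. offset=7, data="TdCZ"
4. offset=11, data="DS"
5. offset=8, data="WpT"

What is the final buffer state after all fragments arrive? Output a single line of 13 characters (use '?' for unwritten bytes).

Answer: RWfoCZHTWpTDS

Derivation:
Fragment 1: offset=0 data="RWfo" -> buffer=RWfo?????????
Fragment 2: offset=4 data="CZH" -> buffer=RWfoCZH??????
Fragment 3: offset=7 data="TdCZ" -> buffer=RWfoCZHTdCZ??
Fragment 4: offset=11 data="DS" -> buffer=RWfoCZHTdCZDS
Fragment 5: offset=8 data="WpT" -> buffer=RWfoCZHTWpTDS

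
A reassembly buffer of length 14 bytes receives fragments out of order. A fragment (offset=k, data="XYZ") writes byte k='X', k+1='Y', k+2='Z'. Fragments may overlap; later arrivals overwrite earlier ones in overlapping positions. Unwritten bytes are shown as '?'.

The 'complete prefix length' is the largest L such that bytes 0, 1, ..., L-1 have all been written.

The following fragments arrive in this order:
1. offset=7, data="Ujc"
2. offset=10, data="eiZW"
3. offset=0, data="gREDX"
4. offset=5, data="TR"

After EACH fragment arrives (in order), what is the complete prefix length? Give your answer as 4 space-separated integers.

Fragment 1: offset=7 data="Ujc" -> buffer=???????Ujc???? -> prefix_len=0
Fragment 2: offset=10 data="eiZW" -> buffer=???????UjceiZW -> prefix_len=0
Fragment 3: offset=0 data="gREDX" -> buffer=gREDX??UjceiZW -> prefix_len=5
Fragment 4: offset=5 data="TR" -> buffer=gREDXTRUjceiZW -> prefix_len=14

Answer: 0 0 5 14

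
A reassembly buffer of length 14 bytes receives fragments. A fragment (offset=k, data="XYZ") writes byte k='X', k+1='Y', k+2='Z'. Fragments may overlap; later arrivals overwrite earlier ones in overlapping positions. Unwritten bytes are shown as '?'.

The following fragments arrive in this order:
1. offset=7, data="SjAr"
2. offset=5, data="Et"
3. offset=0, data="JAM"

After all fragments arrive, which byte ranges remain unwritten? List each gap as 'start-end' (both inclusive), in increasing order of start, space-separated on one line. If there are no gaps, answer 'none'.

Answer: 3-4 11-13

Derivation:
Fragment 1: offset=7 len=4
Fragment 2: offset=5 len=2
Fragment 3: offset=0 len=3
Gaps: 3-4 11-13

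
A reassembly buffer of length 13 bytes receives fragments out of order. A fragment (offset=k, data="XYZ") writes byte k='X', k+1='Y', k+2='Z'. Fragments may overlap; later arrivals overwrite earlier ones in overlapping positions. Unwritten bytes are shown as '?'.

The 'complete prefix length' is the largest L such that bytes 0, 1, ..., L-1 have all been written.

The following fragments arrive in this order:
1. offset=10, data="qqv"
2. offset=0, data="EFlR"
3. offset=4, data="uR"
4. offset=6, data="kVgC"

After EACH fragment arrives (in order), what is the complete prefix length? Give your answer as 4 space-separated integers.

Answer: 0 4 6 13

Derivation:
Fragment 1: offset=10 data="qqv" -> buffer=??????????qqv -> prefix_len=0
Fragment 2: offset=0 data="EFlR" -> buffer=EFlR??????qqv -> prefix_len=4
Fragment 3: offset=4 data="uR" -> buffer=EFlRuR????qqv -> prefix_len=6
Fragment 4: offset=6 data="kVgC" -> buffer=EFlRuRkVgCqqv -> prefix_len=13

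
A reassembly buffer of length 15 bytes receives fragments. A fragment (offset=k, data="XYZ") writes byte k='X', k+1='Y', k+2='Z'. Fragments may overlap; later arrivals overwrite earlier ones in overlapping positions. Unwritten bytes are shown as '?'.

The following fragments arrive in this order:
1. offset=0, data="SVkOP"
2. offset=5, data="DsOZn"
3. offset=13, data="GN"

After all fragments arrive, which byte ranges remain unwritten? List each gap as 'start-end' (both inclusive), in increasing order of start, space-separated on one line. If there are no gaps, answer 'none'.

Fragment 1: offset=0 len=5
Fragment 2: offset=5 len=5
Fragment 3: offset=13 len=2
Gaps: 10-12

Answer: 10-12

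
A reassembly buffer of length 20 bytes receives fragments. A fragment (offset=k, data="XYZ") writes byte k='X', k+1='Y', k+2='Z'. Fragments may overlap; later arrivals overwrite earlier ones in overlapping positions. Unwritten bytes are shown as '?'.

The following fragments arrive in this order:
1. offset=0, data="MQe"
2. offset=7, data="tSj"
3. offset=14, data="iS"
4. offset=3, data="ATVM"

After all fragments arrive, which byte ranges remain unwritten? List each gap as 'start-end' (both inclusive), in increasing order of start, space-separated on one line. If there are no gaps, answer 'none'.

Answer: 10-13 16-19

Derivation:
Fragment 1: offset=0 len=3
Fragment 2: offset=7 len=3
Fragment 3: offset=14 len=2
Fragment 4: offset=3 len=4
Gaps: 10-13 16-19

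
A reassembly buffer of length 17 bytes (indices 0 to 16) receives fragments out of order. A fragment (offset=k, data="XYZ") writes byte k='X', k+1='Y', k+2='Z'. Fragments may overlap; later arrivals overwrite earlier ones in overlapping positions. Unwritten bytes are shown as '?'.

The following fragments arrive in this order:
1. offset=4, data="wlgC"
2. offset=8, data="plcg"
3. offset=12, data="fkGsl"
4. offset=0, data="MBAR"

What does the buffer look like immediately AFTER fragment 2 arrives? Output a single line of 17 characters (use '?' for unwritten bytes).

Answer: ????wlgCplcg?????

Derivation:
Fragment 1: offset=4 data="wlgC" -> buffer=????wlgC?????????
Fragment 2: offset=8 data="plcg" -> buffer=????wlgCplcg?????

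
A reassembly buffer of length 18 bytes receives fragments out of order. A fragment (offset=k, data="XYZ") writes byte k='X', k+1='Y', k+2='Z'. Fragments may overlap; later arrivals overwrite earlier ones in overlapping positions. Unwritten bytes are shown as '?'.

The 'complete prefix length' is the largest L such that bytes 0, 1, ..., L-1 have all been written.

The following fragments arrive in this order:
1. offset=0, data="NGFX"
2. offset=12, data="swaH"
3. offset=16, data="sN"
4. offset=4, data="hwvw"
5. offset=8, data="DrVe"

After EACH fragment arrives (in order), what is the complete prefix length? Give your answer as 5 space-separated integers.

Answer: 4 4 4 8 18

Derivation:
Fragment 1: offset=0 data="NGFX" -> buffer=NGFX?????????????? -> prefix_len=4
Fragment 2: offset=12 data="swaH" -> buffer=NGFX????????swaH?? -> prefix_len=4
Fragment 3: offset=16 data="sN" -> buffer=NGFX????????swaHsN -> prefix_len=4
Fragment 4: offset=4 data="hwvw" -> buffer=NGFXhwvw????swaHsN -> prefix_len=8
Fragment 5: offset=8 data="DrVe" -> buffer=NGFXhwvwDrVeswaHsN -> prefix_len=18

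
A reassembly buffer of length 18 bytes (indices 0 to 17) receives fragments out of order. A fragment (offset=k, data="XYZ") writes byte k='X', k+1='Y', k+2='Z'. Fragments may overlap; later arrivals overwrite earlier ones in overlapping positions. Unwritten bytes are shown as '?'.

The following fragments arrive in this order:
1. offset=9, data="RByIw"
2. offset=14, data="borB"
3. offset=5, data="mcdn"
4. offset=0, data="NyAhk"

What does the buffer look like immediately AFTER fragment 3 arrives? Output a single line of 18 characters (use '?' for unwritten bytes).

Fragment 1: offset=9 data="RByIw" -> buffer=?????????RByIw????
Fragment 2: offset=14 data="borB" -> buffer=?????????RByIwborB
Fragment 3: offset=5 data="mcdn" -> buffer=?????mcdnRByIwborB

Answer: ?????mcdnRByIwborB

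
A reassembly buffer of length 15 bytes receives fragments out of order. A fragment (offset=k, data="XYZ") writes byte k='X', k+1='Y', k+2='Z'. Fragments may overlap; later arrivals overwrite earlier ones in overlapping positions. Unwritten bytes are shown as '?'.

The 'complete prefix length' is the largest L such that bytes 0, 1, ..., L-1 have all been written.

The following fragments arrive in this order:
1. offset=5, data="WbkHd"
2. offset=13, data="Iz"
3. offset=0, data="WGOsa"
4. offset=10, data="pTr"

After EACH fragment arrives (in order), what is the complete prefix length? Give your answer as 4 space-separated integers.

Answer: 0 0 10 15

Derivation:
Fragment 1: offset=5 data="WbkHd" -> buffer=?????WbkHd????? -> prefix_len=0
Fragment 2: offset=13 data="Iz" -> buffer=?????WbkHd???Iz -> prefix_len=0
Fragment 3: offset=0 data="WGOsa" -> buffer=WGOsaWbkHd???Iz -> prefix_len=10
Fragment 4: offset=10 data="pTr" -> buffer=WGOsaWbkHdpTrIz -> prefix_len=15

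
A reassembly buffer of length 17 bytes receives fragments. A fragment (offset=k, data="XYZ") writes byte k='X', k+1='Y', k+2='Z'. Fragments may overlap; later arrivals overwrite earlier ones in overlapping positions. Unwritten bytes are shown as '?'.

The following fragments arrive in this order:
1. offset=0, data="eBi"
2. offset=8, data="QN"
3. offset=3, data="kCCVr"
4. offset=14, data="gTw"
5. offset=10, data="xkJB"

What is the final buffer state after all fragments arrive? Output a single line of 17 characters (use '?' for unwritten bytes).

Answer: eBikCCVrQNxkJBgTw

Derivation:
Fragment 1: offset=0 data="eBi" -> buffer=eBi??????????????
Fragment 2: offset=8 data="QN" -> buffer=eBi?????QN???????
Fragment 3: offset=3 data="kCCVr" -> buffer=eBikCCVrQN???????
Fragment 4: offset=14 data="gTw" -> buffer=eBikCCVrQN????gTw
Fragment 5: offset=10 data="xkJB" -> buffer=eBikCCVrQNxkJBgTw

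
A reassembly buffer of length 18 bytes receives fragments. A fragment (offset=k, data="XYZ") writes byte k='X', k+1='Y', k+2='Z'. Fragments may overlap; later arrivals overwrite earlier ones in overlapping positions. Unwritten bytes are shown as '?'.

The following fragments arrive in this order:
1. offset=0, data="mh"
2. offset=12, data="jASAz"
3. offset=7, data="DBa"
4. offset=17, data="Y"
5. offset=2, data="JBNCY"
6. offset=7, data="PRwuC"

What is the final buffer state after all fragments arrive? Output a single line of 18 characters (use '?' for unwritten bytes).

Fragment 1: offset=0 data="mh" -> buffer=mh????????????????
Fragment 2: offset=12 data="jASAz" -> buffer=mh??????????jASAz?
Fragment 3: offset=7 data="DBa" -> buffer=mh?????DBa??jASAz?
Fragment 4: offset=17 data="Y" -> buffer=mh?????DBa??jASAzY
Fragment 5: offset=2 data="JBNCY" -> buffer=mhJBNCYDBa??jASAzY
Fragment 6: offset=7 data="PRwuC" -> buffer=mhJBNCYPRwuCjASAzY

Answer: mhJBNCYPRwuCjASAzY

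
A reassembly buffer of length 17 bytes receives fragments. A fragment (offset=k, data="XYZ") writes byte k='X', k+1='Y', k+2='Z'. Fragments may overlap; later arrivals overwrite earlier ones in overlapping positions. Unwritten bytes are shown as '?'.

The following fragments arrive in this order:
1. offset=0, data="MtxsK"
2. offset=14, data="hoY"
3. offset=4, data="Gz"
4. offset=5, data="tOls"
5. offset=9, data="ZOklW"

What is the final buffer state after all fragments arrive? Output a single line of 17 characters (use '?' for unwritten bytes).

Fragment 1: offset=0 data="MtxsK" -> buffer=MtxsK????????????
Fragment 2: offset=14 data="hoY" -> buffer=MtxsK?????????hoY
Fragment 3: offset=4 data="Gz" -> buffer=MtxsGz????????hoY
Fragment 4: offset=5 data="tOls" -> buffer=MtxsGtOls?????hoY
Fragment 5: offset=9 data="ZOklW" -> buffer=MtxsGtOlsZOklWhoY

Answer: MtxsGtOlsZOklWhoY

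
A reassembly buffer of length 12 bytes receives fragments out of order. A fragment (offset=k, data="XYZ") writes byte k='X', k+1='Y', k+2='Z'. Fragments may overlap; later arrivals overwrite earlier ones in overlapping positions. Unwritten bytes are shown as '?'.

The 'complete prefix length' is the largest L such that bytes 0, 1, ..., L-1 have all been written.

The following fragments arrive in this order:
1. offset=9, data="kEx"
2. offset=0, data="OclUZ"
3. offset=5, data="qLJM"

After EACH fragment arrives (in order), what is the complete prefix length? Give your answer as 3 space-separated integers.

Answer: 0 5 12

Derivation:
Fragment 1: offset=9 data="kEx" -> buffer=?????????kEx -> prefix_len=0
Fragment 2: offset=0 data="OclUZ" -> buffer=OclUZ????kEx -> prefix_len=5
Fragment 3: offset=5 data="qLJM" -> buffer=OclUZqLJMkEx -> prefix_len=12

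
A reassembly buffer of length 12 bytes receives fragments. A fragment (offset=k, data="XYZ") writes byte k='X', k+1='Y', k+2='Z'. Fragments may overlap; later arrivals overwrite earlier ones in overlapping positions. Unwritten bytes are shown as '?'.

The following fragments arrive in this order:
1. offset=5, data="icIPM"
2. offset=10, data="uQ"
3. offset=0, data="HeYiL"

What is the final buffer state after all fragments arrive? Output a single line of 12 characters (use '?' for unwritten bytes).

Answer: HeYiLicIPMuQ

Derivation:
Fragment 1: offset=5 data="icIPM" -> buffer=?????icIPM??
Fragment 2: offset=10 data="uQ" -> buffer=?????icIPMuQ
Fragment 3: offset=0 data="HeYiL" -> buffer=HeYiLicIPMuQ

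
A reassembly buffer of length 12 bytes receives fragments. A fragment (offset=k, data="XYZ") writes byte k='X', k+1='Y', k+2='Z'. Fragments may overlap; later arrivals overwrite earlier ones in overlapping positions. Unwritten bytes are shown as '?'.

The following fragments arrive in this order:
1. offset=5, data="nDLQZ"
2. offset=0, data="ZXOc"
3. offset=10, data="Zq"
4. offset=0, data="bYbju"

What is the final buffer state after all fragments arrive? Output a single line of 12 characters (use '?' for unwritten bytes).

Answer: bYbjunDLQZZq

Derivation:
Fragment 1: offset=5 data="nDLQZ" -> buffer=?????nDLQZ??
Fragment 2: offset=0 data="ZXOc" -> buffer=ZXOc?nDLQZ??
Fragment 3: offset=10 data="Zq" -> buffer=ZXOc?nDLQZZq
Fragment 4: offset=0 data="bYbju" -> buffer=bYbjunDLQZZq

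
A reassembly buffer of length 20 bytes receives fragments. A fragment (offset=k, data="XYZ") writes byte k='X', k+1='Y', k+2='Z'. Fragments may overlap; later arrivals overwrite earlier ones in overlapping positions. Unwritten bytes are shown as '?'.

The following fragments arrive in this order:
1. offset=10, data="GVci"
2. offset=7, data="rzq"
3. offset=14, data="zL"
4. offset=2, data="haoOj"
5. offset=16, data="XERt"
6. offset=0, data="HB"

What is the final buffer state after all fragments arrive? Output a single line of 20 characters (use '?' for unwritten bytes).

Answer: HBhaoOjrzqGVcizLXERt

Derivation:
Fragment 1: offset=10 data="GVci" -> buffer=??????????GVci??????
Fragment 2: offset=7 data="rzq" -> buffer=???????rzqGVci??????
Fragment 3: offset=14 data="zL" -> buffer=???????rzqGVcizL????
Fragment 4: offset=2 data="haoOj" -> buffer=??haoOjrzqGVcizL????
Fragment 5: offset=16 data="XERt" -> buffer=??haoOjrzqGVcizLXERt
Fragment 6: offset=0 data="HB" -> buffer=HBhaoOjrzqGVcizLXERt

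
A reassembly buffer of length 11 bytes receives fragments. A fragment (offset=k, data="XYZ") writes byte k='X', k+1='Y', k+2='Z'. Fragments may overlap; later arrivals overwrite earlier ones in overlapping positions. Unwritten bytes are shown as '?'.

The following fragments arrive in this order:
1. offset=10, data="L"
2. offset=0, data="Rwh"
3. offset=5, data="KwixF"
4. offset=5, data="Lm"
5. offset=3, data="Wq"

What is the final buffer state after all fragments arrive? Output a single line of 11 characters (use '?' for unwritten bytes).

Answer: RwhWqLmixFL

Derivation:
Fragment 1: offset=10 data="L" -> buffer=??????????L
Fragment 2: offset=0 data="Rwh" -> buffer=Rwh???????L
Fragment 3: offset=5 data="KwixF" -> buffer=Rwh??KwixFL
Fragment 4: offset=5 data="Lm" -> buffer=Rwh??LmixFL
Fragment 5: offset=3 data="Wq" -> buffer=RwhWqLmixFL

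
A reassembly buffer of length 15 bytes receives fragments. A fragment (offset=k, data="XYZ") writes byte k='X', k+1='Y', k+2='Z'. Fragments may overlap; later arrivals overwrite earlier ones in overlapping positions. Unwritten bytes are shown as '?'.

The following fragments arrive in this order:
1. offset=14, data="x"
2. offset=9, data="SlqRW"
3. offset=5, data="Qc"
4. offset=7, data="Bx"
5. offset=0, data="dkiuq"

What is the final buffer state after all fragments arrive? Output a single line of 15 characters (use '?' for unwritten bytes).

Fragment 1: offset=14 data="x" -> buffer=??????????????x
Fragment 2: offset=9 data="SlqRW" -> buffer=?????????SlqRWx
Fragment 3: offset=5 data="Qc" -> buffer=?????Qc??SlqRWx
Fragment 4: offset=7 data="Bx" -> buffer=?????QcBxSlqRWx
Fragment 5: offset=0 data="dkiuq" -> buffer=dkiuqQcBxSlqRWx

Answer: dkiuqQcBxSlqRWx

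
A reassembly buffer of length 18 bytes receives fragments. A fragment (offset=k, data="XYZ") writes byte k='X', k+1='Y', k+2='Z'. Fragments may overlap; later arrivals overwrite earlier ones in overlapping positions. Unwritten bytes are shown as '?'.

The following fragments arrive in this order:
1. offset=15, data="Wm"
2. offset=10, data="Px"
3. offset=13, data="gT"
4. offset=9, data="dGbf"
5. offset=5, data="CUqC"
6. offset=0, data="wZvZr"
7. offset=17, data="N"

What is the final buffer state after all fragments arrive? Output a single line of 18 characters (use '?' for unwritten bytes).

Fragment 1: offset=15 data="Wm" -> buffer=???????????????Wm?
Fragment 2: offset=10 data="Px" -> buffer=??????????Px???Wm?
Fragment 3: offset=13 data="gT" -> buffer=??????????Px?gTWm?
Fragment 4: offset=9 data="dGbf" -> buffer=?????????dGbfgTWm?
Fragment 5: offset=5 data="CUqC" -> buffer=?????CUqCdGbfgTWm?
Fragment 6: offset=0 data="wZvZr" -> buffer=wZvZrCUqCdGbfgTWm?
Fragment 7: offset=17 data="N" -> buffer=wZvZrCUqCdGbfgTWmN

Answer: wZvZrCUqCdGbfgTWmN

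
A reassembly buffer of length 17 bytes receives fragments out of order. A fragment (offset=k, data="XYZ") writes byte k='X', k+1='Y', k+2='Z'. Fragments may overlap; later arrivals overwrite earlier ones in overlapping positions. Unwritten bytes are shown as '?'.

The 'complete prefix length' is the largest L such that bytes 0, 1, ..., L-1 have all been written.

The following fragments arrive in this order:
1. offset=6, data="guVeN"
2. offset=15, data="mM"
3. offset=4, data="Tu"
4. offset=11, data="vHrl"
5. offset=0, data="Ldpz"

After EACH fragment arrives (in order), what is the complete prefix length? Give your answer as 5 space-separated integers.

Answer: 0 0 0 0 17

Derivation:
Fragment 1: offset=6 data="guVeN" -> buffer=??????guVeN?????? -> prefix_len=0
Fragment 2: offset=15 data="mM" -> buffer=??????guVeN????mM -> prefix_len=0
Fragment 3: offset=4 data="Tu" -> buffer=????TuguVeN????mM -> prefix_len=0
Fragment 4: offset=11 data="vHrl" -> buffer=????TuguVeNvHrlmM -> prefix_len=0
Fragment 5: offset=0 data="Ldpz" -> buffer=LdpzTuguVeNvHrlmM -> prefix_len=17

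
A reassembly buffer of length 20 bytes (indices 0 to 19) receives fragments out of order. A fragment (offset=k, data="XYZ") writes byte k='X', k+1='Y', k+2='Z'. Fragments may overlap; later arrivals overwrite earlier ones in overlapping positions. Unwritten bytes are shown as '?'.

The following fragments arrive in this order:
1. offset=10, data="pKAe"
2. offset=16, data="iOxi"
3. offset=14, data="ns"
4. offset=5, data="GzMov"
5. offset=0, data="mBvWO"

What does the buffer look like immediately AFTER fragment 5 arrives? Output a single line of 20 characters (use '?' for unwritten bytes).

Answer: mBvWOGzMovpKAensiOxi

Derivation:
Fragment 1: offset=10 data="pKAe" -> buffer=??????????pKAe??????
Fragment 2: offset=16 data="iOxi" -> buffer=??????????pKAe??iOxi
Fragment 3: offset=14 data="ns" -> buffer=??????????pKAensiOxi
Fragment 4: offset=5 data="GzMov" -> buffer=?????GzMovpKAensiOxi
Fragment 5: offset=0 data="mBvWO" -> buffer=mBvWOGzMovpKAensiOxi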